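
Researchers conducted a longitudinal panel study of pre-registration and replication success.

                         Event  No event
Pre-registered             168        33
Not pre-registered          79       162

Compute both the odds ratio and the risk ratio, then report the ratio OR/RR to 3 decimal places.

Cells: a = 168, b = 33, c = 79, d = 162.
OR = (168·162)/(33·79) = 27216/2607 = 10.43959
Risk in exposed = 168/201 = 0.83582; risk in unexposed = 79/241 = 0.32780; RR = 2.54978
OR/RR = 10.43959 / 2.54978 = 4.09430
The outcome is not rare, so the OR lies further from 1 than the RR.

4.094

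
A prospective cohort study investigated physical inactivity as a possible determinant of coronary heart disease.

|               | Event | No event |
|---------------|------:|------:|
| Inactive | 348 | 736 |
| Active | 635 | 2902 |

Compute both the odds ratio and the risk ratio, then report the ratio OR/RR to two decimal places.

1.21

Cells: a = 348, b = 736, c = 635, d = 2902.
OR = (348·2902)/(736·635) = 1009896/467360 = 2.16085
Risk in exposed = 348/1084 = 0.32103; risk in unexposed = 635/3537 = 0.17953; RR = 1.78818
OR/RR = 2.16085 / 1.78818 = 1.20841
The outcome is not rare, so the OR lies further from 1 than the RR.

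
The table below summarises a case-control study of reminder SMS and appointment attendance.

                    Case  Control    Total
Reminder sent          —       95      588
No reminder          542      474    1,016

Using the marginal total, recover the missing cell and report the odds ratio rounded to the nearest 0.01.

The missing cell is in the exposed row: 588 − 95 = 493.
So a = 493, b = 95, c = 542, d = 474.
OR = (a·d)/(b·c) = (493 × 474) / (95 × 542) = 233682 / 51490 = 4.53840

4.54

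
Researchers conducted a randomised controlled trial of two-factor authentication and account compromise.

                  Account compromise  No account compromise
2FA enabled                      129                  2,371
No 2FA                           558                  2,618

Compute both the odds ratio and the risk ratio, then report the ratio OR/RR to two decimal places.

Cells: a = 129, b = 2371, c = 558, d = 2618.
OR = (129·2618)/(2371·558) = 337722/1323018 = 0.25527
Risk in exposed = 129/2500 = 0.05160; risk in unexposed = 558/3176 = 0.17569; RR = 0.29369
OR/RR = 0.25527 / 0.29369 = 0.86916
The outcome is not rare, so the OR lies further from 1 than the RR.

0.87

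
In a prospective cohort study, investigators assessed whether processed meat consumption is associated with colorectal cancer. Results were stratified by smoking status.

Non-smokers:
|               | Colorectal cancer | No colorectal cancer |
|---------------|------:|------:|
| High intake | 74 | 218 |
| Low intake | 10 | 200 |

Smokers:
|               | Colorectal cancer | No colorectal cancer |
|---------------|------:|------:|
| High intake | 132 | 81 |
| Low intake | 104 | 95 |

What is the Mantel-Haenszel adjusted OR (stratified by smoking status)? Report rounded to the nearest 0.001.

2.417

OR_MH = Σ(aᵢdᵢ/nᵢ) / Σ(bᵢcᵢ/nᵢ), where nᵢ is the stratum total.
Stratum 1 (Non-smokers): n = 502; a·d/n = 74·200/502 = 29.4821; b·c/n = 218·10/502 = 4.3426
Stratum 2 (Smokers): n = 412; a·d/n = 132·95/412 = 30.4369; b·c/n = 81·104/412 = 20.4466
OR_MH = (29.4821 + 30.4369) / (4.3426 + 20.4466) = 59.9190 / 24.7892 = 2.41714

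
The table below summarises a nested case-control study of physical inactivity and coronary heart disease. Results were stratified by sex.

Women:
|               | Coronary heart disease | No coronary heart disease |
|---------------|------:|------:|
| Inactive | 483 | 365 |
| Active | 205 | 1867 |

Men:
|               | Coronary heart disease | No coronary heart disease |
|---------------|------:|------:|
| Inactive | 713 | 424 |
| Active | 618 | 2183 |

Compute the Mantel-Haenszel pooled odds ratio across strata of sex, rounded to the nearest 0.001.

7.639

OR_MH = Σ(aᵢdᵢ/nᵢ) / Σ(bᵢcᵢ/nᵢ), where nᵢ is the stratum total.
Stratum 1 (Women): n = 2920; a·d/n = 483·1867/2920 = 308.8223; b·c/n = 365·205/2920 = 25.6250
Stratum 2 (Men): n = 3938; a·d/n = 713·2183/3938 = 395.2461; b·c/n = 424·618/3938 = 66.5394
OR_MH = (308.8223 + 395.2461) / (25.6250 + 66.5394) = 704.0683 / 92.1644 = 7.63927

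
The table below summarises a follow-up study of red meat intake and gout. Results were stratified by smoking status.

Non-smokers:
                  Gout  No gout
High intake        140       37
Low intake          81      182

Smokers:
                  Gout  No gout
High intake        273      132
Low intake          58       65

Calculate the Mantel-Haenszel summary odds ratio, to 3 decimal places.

OR_MH = Σ(aᵢdᵢ/nᵢ) / Σ(bᵢcᵢ/nᵢ), where nᵢ is the stratum total.
Stratum 1 (Non-smokers): n = 440; a·d/n = 140·182/440 = 57.9091; b·c/n = 37·81/440 = 6.8114
Stratum 2 (Smokers): n = 528; a·d/n = 273·65/528 = 33.6080; b·c/n = 132·58/528 = 14.5000
OR_MH = (57.9091 + 33.6080) / (6.8114 + 14.5000) = 91.5170 / 21.3114 = 4.29428

4.294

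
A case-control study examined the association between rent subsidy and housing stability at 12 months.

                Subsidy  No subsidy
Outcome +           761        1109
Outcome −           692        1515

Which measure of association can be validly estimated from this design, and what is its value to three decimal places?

Reading the table with exposure as columns: a = 761 (Subsidy, case), b = 692 (Subsidy, non-case), c = 1109 (No subsidy, case), d = 1515.
This is a case-control study: participants were sampled on outcome status, so risks in the source population cannot be estimated directly — relative risk is not valid here. The odds ratio is the appropriate measure.
OR = (a·d)/(b·c) = (761 × 1515) / (692 × 1109) = 1152915 / 767428 = 1.50231

1.502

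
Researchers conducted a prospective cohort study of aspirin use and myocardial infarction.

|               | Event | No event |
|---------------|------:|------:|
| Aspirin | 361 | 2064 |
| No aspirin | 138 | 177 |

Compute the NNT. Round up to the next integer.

Risk in treated group = 361/2425 = 0.14887; risk in control = 138/315 = 0.43810.
Absolute risk reduction = 0.43810 − 0.14887 = 0.28923
NNT = 1 / ARR = 1 / 0.28923 = 3.457 → round up → 4

4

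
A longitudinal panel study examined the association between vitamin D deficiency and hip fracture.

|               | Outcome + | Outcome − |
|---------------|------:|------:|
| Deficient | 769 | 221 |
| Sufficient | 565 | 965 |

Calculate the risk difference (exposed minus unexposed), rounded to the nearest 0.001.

0.407

Cells: a = 769, b = 221, c = 565, d = 965.
Risk in exposed = 769/990 = 0.776768; risk in unexposed = 565/1530 = 0.369281.
Risk difference = 0.776768 − 0.369281 = 0.407487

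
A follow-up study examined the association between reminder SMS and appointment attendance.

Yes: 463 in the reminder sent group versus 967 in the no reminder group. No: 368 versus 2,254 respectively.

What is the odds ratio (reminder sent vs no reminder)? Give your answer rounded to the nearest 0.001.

2.933

From the description: a = 463, b = 368, c = 967, d = 2254.
OR = (a·d)/(b·c) = (463 × 2254) / (368 × 967) = 1043602 / 355856 = 2.93265
The odds of appointment attendance are about 2.93 times as high in the reminder sent group.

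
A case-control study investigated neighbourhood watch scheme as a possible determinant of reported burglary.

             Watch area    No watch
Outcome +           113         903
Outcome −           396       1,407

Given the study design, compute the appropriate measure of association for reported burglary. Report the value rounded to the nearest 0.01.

Reading the table with exposure as columns: a = 113 (Watch area, case), b = 396 (Watch area, non-case), c = 903 (No watch, case), d = 1407.
This is a case-control study: participants were sampled on outcome status, so risks in the source population cannot be estimated directly — relative risk is not valid here. The odds ratio is the appropriate measure.
OR = (a·d)/(b·c) = (113 × 1407) / (396 × 903) = 158991 / 357588 = 0.44462

0.44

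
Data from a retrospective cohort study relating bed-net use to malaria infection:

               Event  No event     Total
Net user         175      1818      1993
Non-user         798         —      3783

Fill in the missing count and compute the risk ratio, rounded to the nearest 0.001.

The missing cell is in the unexposed row: 3783 − 798 = 2985.
So a = 175, b = 1818, c = 798, d = 2985.
RR = [a/(a+b)] / [c/(c+d)] = (175/1993) / (798/3783) = 0.08781/0.21094 = 0.41626

0.416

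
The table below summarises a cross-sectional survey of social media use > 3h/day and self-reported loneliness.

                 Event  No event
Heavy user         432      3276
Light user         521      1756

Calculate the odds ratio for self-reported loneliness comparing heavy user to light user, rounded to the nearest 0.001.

Cells: a = 432, b = 3276, c = 521, d = 1756.
OR = (a·d)/(b·c) = (432 × 1756) / (3276 × 521) = 758592 / 1706796 = 0.44445
Exposure is associated with lower odds of self-reported loneliness (OR = 0.44 < 1).

0.444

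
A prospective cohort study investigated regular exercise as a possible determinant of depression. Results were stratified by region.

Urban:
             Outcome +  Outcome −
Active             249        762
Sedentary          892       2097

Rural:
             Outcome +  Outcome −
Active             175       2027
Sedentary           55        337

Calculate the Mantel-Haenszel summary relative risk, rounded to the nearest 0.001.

RR_MH = Σ(aᵢ·n₀ᵢ/nᵢ) / Σ(cᵢ·n₁ᵢ/nᵢ), with n₁ᵢ = aᵢ+bᵢ (exposed), n₀ᵢ = cᵢ+dᵢ (unexposed), nᵢ = n₁ᵢ+n₀ᵢ.
Stratum 1 (Urban): n₁ = 1011, n₀ = 2989, n = 4000; a·n₀/n = 249·2989/4000 = 186.0652; c·n₁/n = 892·1011/4000 = 225.4530
Stratum 2 (Rural): n₁ = 2202, n₀ = 392, n = 2594; a·n₀/n = 175·392/2594 = 26.4456; c·n₁/n = 55·2202/2594 = 46.6885
RR_MH = (186.0652 + 26.4456) / (225.4530 + 46.6885) = 212.5109 / 272.1415 = 0.78088

0.781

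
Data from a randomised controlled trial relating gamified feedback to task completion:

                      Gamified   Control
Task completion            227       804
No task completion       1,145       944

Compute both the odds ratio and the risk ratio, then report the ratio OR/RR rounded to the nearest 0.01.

0.65

Reading the table with exposure as columns: a = 227 (Gamified, case), b = 1145 (Gamified, non-case), c = 804 (Control, case), d = 944.
OR = (227·944)/(1145·804) = 214288/920580 = 0.23277
Risk in exposed = 227/1372 = 0.16545; risk in unexposed = 804/1748 = 0.45995; RR = 0.35971
OR/RR = 0.23277 / 0.35971 = 0.64711
The outcome is not rare, so the OR lies further from 1 than the RR.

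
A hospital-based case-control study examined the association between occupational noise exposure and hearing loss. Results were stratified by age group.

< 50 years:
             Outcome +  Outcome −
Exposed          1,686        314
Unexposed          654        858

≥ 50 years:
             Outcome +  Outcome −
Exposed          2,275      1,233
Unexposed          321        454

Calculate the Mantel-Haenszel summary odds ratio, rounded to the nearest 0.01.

4.33

OR_MH = Σ(aᵢdᵢ/nᵢ) / Σ(bᵢcᵢ/nᵢ), where nᵢ is the stratum total.
Stratum 1 (< 50 years): n = 3512; a·d/n = 1686·858/3512 = 411.8986; b·c/n = 314·654/3512 = 58.4727
Stratum 2 (≥ 50 years): n = 4283; a·d/n = 2275·454/4283 = 241.1511; b·c/n = 1233·321/4283 = 92.4102
OR_MH = (411.8986 + 241.1511) / (58.4727 + 92.4102) = 653.0497 / 150.8829 = 4.32819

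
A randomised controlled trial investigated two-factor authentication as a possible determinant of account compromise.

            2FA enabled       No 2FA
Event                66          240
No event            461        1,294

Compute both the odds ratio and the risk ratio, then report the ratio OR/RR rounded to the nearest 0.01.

0.96

Reading the table with exposure as columns: a = 66 (2FA enabled, case), b = 461 (2FA enabled, non-case), c = 240 (No 2FA, case), d = 1294.
OR = (66·1294)/(461·240) = 85404/110640 = 0.77191
Risk in exposed = 66/527 = 0.12524; risk in unexposed = 240/1534 = 0.15645; RR = 0.80047
OR/RR = 0.77191 / 0.80047 = 0.96431
The outcome is not rare, so the OR lies further from 1 than the RR.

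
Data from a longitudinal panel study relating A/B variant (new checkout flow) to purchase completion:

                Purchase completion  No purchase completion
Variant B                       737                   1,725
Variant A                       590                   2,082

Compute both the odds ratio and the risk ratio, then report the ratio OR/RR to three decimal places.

1.112

Cells: a = 737, b = 1725, c = 590, d = 2082.
OR = (737·2082)/(1725·590) = 1534434/1017750 = 1.50767
Risk in exposed = 737/2462 = 0.29935; risk in unexposed = 590/2672 = 0.22081; RR = 1.35570
OR/RR = 1.50767 / 1.35570 = 1.11210
The outcome is not rare, so the OR lies further from 1 than the RR.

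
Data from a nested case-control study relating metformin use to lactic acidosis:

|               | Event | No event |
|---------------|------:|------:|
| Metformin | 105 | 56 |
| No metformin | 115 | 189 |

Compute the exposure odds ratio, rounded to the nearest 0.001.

3.082

Cells: a = 105, b = 56, c = 115, d = 189.
OR = (a·d)/(b·c) = (105 × 189) / (56 × 115) = 19845 / 6440 = 3.08152
The odds of lactic acidosis are about 3.08 times as high in the metformin group.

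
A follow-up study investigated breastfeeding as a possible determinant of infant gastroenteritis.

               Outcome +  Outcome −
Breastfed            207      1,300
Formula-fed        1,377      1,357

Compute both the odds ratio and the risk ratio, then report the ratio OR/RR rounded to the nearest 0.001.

Cells: a = 207, b = 1300, c = 1377, d = 1357.
OR = (207·1357)/(1300·1377) = 280899/1790100 = 0.15692
Risk in exposed = 207/1507 = 0.13736; risk in unexposed = 1377/2734 = 0.50366; RR = 0.27272
OR/RR = 0.15692 / 0.27272 = 0.57538
The outcome is not rare, so the OR lies further from 1 than the RR.

0.575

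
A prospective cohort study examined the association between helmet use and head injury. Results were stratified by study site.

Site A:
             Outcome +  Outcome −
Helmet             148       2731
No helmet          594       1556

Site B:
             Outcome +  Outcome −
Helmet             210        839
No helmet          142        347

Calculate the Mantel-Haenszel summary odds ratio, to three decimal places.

OR_MH = Σ(aᵢdᵢ/nᵢ) / Σ(bᵢcᵢ/nᵢ), where nᵢ is the stratum total.
Stratum 1 (Site A): n = 5029; a·d/n = 148·1556/5029 = 45.7920; b·c/n = 2731·594/5029 = 322.5719
Stratum 2 (Site B): n = 1538; a·d/n = 210·347/1538 = 47.3797; b·c/n = 839·142/1538 = 77.4629
OR_MH = (45.7920 + 47.3797) / (322.5719 + 77.4629) = 93.1717 / 400.0348 = 0.23291

0.233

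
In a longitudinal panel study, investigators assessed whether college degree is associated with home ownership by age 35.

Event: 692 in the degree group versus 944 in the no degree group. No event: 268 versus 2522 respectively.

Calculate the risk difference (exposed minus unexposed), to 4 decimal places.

From the description: a = 692, b = 268, c = 944, d = 2522.
Risk in exposed = 692/960 = 0.720833; risk in unexposed = 944/3466 = 0.272360.
Risk difference = 0.720833 − 0.272360 = 0.448473

0.4485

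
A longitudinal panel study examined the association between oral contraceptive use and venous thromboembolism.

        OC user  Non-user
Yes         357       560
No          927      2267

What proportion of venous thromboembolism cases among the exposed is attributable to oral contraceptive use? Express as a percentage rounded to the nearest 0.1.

28.8

Reading the table with exposure as columns: a = 357 (OC user, case), b = 927 (OC user, non-case), c = 560 (Non-user, case), d = 2267.
Risk in exposed = 357/1284 = 0.27804; risk in unexposed = 560/2827 = 0.19809.
RR = 0.27804/0.19809 = 1.40359
AR% = (RR − 1)/RR × 100 = (1.40359 − 1)/1.40359 × 100 = 28.7542%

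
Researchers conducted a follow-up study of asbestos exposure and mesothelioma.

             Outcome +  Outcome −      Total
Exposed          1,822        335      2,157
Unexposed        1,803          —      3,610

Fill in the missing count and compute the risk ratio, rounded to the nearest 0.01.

1.69

The missing cell is in the unexposed row: 3610 − 1803 = 1807.
So a = 1822, b = 335, c = 1803, d = 1807.
RR = [a/(a+b)] / [c/(c+d)] = (1822/2157) / (1803/3610) = 0.84469/0.49945 = 1.69126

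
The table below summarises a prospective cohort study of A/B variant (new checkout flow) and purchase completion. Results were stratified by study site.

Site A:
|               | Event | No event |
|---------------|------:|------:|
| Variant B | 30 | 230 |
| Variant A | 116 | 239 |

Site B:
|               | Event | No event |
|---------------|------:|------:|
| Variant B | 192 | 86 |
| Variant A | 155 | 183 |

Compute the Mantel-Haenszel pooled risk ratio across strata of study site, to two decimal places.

1.03

RR_MH = Σ(aᵢ·n₀ᵢ/nᵢ) / Σ(cᵢ·n₁ᵢ/nᵢ), with n₁ᵢ = aᵢ+bᵢ (exposed), n₀ᵢ = cᵢ+dᵢ (unexposed), nᵢ = n₁ᵢ+n₀ᵢ.
Stratum 1 (Site A): n₁ = 260, n₀ = 355, n = 615; a·n₀/n = 30·355/615 = 17.3171; c·n₁/n = 116·260/615 = 49.0407
Stratum 2 (Site B): n₁ = 278, n₀ = 338, n = 616; a·n₀/n = 192·338/616 = 105.3506; c·n₁/n = 155·278/616 = 69.9513
RR_MH = (17.3171 + 105.3506) / (49.0407 + 69.9513) = 122.6677 / 118.9919 = 1.03089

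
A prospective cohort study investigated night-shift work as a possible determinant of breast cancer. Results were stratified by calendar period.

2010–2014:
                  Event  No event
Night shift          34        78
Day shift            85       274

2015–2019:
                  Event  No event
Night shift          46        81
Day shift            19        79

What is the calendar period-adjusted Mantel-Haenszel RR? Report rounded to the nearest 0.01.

1.49

RR_MH = Σ(aᵢ·n₀ᵢ/nᵢ) / Σ(cᵢ·n₁ᵢ/nᵢ), with n₁ᵢ = aᵢ+bᵢ (exposed), n₀ᵢ = cᵢ+dᵢ (unexposed), nᵢ = n₁ᵢ+n₀ᵢ.
Stratum 1 (2010–2014): n₁ = 112, n₀ = 359, n = 471; a·n₀/n = 34·359/471 = 25.9151; c·n₁/n = 85·112/471 = 20.2123
Stratum 2 (2015–2019): n₁ = 127, n₀ = 98, n = 225; a·n₀/n = 46·98/225 = 20.0356; c·n₁/n = 19·127/225 = 10.7244
RR_MH = (25.9151 + 20.0356) / (20.2123 + 10.7244) = 45.9506 / 30.9368 = 1.48531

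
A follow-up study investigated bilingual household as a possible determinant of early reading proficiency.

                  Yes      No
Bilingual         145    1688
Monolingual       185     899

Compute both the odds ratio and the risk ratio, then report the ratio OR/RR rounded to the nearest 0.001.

Cells: a = 145, b = 1688, c = 185, d = 899.
OR = (145·899)/(1688·185) = 130355/312280 = 0.41743
Risk in exposed = 145/1833 = 0.07911; risk in unexposed = 185/1084 = 0.17066; RR = 0.46351
OR/RR = 0.41743 / 0.46351 = 0.90058
The outcome is not rare, so the OR lies further from 1 than the RR.

0.901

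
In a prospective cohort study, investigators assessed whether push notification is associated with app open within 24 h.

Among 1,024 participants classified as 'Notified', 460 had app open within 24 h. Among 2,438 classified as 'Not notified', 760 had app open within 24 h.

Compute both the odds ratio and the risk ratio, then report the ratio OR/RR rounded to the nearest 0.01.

From the description: a = 460, b = 564, c = 760, d = 1678.
OR = (460·1678)/(564·760) = 771880/428640 = 1.80077
Risk in exposed = 460/1024 = 0.44922; risk in unexposed = 760/2438 = 0.31173; RR = 1.44105
OR/RR = 1.80077 / 1.44105 = 1.24962
The outcome is not rare, so the OR lies further from 1 than the RR.

1.25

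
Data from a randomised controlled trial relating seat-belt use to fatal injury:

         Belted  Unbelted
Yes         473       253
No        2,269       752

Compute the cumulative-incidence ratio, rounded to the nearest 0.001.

0.685

Reading the table with exposure as columns: a = 473 (Belted, case), b = 2269 (Belted, non-case), c = 253 (Unbelted, case), d = 752.
Risk in exposed = 473/2742 = 0.17250; risk in unexposed = 253/1005 = 0.25174.
RR = 0.17250 / 0.25174 = 0.68523
The risk is 31% lower among the exposed than among the unexposed.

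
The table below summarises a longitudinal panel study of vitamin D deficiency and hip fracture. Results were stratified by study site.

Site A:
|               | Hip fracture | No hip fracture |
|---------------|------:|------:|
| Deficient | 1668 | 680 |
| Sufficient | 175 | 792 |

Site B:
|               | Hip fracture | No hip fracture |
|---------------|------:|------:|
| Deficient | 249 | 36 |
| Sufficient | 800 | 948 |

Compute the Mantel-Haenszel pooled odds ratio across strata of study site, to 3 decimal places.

OR_MH = Σ(aᵢdᵢ/nᵢ) / Σ(bᵢcᵢ/nᵢ), where nᵢ is the stratum total.
Stratum 1 (Site A): n = 3315; a·d/n = 1668·792/3315 = 398.5086; b·c/n = 680·175/3315 = 35.8974
Stratum 2 (Site B): n = 2033; a·d/n = 249·948/2033 = 116.1102; b·c/n = 36·800/2033 = 14.1663
OR_MH = (398.5086 + 116.1102) / (35.8974 + 14.1663) = 514.6188 / 50.0637 = 10.27928

10.279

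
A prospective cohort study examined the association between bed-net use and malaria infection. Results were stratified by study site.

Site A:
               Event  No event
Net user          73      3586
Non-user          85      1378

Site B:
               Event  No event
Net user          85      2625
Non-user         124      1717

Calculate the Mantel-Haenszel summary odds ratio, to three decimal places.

OR_MH = Σ(aᵢdᵢ/nᵢ) / Σ(bᵢcᵢ/nᵢ), where nᵢ is the stratum total.
Stratum 1 (Site A): n = 5122; a·d/n = 73·1378/5122 = 19.6396; b·c/n = 3586·85/5122 = 59.5100
Stratum 2 (Site B): n = 4551; a·d/n = 85·1717/4551 = 32.0688; b·c/n = 2625·124/4551 = 71.5227
OR_MH = (19.6396 + 32.0688) / (59.5100 + 71.5227) = 51.7084 / 131.0327 = 0.39462

0.395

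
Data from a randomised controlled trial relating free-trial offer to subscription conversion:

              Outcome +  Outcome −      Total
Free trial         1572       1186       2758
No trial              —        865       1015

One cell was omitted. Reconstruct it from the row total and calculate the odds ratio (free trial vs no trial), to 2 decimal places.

7.64

The missing cell is in the unexposed row: 1015 − 865 = 150.
So a = 1572, b = 1186, c = 150, d = 865.
OR = (a·d)/(b·c) = (1572 × 865) / (1186 × 150) = 1359780 / 177900 = 7.64351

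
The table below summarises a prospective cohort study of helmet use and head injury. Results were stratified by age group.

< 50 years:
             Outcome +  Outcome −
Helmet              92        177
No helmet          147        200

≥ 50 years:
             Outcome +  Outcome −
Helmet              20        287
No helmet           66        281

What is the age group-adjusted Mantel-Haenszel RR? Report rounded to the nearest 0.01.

0.66

RR_MH = Σ(aᵢ·n₀ᵢ/nᵢ) / Σ(cᵢ·n₁ᵢ/nᵢ), with n₁ᵢ = aᵢ+bᵢ (exposed), n₀ᵢ = cᵢ+dᵢ (unexposed), nᵢ = n₁ᵢ+n₀ᵢ.
Stratum 1 (< 50 years): n₁ = 269, n₀ = 347, n = 616; a·n₀/n = 92·347/616 = 51.8247; c·n₁/n = 147·269/616 = 64.1932
Stratum 2 (≥ 50 years): n₁ = 307, n₀ = 347, n = 654; a·n₀/n = 20·347/654 = 10.6116; c·n₁/n = 66·307/654 = 30.9817
RR_MH = (51.8247 + 10.6116) / (64.1932 + 30.9817) = 62.4363 / 95.1748 = 0.65602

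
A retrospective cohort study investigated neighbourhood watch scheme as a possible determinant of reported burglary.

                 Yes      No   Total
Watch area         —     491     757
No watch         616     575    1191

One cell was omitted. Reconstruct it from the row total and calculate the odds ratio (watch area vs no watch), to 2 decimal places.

The missing cell is in the exposed row: 757 − 491 = 266.
So a = 266, b = 491, c = 616, d = 575.
OR = (a·d)/(b·c) = (266 × 575) / (491 × 616) = 152950 / 302456 = 0.50569

0.51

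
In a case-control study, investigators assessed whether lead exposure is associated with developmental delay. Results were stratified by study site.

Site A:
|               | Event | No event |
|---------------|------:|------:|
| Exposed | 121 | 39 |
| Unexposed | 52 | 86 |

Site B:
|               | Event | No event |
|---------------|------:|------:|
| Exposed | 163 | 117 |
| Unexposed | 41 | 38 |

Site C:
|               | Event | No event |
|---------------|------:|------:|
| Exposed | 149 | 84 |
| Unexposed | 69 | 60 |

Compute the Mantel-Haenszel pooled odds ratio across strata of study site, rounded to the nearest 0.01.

2.12

OR_MH = Σ(aᵢdᵢ/nᵢ) / Σ(bᵢcᵢ/nᵢ), where nᵢ is the stratum total.
Stratum 1 (Site A): n = 298; a·d/n = 121·86/298 = 34.9195; b·c/n = 39·52/298 = 6.8054
Stratum 2 (Site B): n = 359; a·d/n = 163·38/359 = 17.2535; b·c/n = 117·41/359 = 13.3621
Stratum 3 (Site C): n = 362; a·d/n = 149·60/362 = 24.6961; b·c/n = 84·69/362 = 16.0110
OR_MH = (34.9195 + 17.2535 + 24.6961) / (6.8054 + 13.3621 + 16.0110) = 76.8691 / 36.1785 = 2.12471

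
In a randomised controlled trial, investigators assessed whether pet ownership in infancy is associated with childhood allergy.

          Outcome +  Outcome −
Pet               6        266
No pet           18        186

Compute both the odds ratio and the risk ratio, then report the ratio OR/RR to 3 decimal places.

Cells: a = 6, b = 266, c = 18, d = 186.
OR = (6·186)/(266·18) = 1116/4788 = 0.23308
Risk in exposed = 6/272 = 0.02206; risk in unexposed = 18/204 = 0.08824; RR = 0.25000
OR/RR = 0.23308 / 0.25000 = 0.93233
The outcome is rare in both groups, so OR ≈ RR (ratio near 1).

0.932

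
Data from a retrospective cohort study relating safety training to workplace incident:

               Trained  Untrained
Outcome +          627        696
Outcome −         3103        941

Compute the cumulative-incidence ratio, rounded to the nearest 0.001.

0.395

Reading the table with exposure as columns: a = 627 (Trained, case), b = 3103 (Trained, non-case), c = 696 (Untrained, case), d = 941.
Risk in exposed = 627/3730 = 0.16810; risk in unexposed = 696/1637 = 0.42517.
RR = 0.16810 / 0.42517 = 0.39536
The risk is 60% lower among the exposed than among the unexposed.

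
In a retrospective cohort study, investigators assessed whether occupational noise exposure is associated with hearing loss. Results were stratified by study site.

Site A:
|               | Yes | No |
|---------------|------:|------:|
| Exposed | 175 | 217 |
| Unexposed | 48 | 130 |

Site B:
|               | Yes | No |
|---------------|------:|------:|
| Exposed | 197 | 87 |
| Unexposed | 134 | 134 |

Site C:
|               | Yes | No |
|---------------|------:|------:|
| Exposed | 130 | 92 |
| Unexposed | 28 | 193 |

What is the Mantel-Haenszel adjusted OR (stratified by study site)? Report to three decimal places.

3.193

OR_MH = Σ(aᵢdᵢ/nᵢ) / Σ(bᵢcᵢ/nᵢ), where nᵢ is the stratum total.
Stratum 1 (Site A): n = 570; a·d/n = 175·130/570 = 39.9123; b·c/n = 217·48/570 = 18.2737
Stratum 2 (Site B): n = 552; a·d/n = 197·134/552 = 47.8225; b·c/n = 87·134/552 = 21.1196
Stratum 3 (Site C): n = 443; a·d/n = 130·193/443 = 56.6366; b·c/n = 92·28/443 = 5.8149
OR_MH = (39.9123 + 47.8225 + 56.6366) / (18.2737 + 21.1196 + 5.8149) = 144.3713 / 45.2081 = 3.19348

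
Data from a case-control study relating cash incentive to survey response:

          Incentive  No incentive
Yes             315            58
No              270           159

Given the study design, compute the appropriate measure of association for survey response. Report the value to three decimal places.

Reading the table with exposure as columns: a = 315 (Incentive, case), b = 270 (Incentive, non-case), c = 58 (No incentive, case), d = 159.
This is a case-control study: participants were sampled on outcome status, so risks in the source population cannot be estimated directly — relative risk is not valid here. The odds ratio is the appropriate measure.
OR = (a·d)/(b·c) = (315 × 159) / (270 × 58) = 50085 / 15660 = 3.19828

3.198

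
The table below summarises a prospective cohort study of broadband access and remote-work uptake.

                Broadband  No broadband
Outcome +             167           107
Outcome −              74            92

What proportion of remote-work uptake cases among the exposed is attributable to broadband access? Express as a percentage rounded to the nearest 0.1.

Reading the table with exposure as columns: a = 167 (Broadband, case), b = 74 (Broadband, non-case), c = 107 (No broadband, case), d = 92.
Risk in exposed = 167/241 = 0.69295; risk in unexposed = 107/199 = 0.53769.
RR = 0.69295/0.53769 = 1.28875
AR% = (RR − 1)/RR × 100 = (1.28875 − 1)/1.28875 × 100 = 22.4054%

22.4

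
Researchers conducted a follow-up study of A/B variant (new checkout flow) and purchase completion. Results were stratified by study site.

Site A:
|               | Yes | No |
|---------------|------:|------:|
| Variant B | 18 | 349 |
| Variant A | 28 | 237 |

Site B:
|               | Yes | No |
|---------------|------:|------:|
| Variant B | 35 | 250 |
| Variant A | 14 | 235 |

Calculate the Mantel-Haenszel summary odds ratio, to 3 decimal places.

OR_MH = Σ(aᵢdᵢ/nᵢ) / Σ(bᵢcᵢ/nᵢ), where nᵢ is the stratum total.
Stratum 1 (Site A): n = 632; a·d/n = 18·237/632 = 6.7500; b·c/n = 349·28/632 = 15.4620
Stratum 2 (Site B): n = 534; a·d/n = 35·235/534 = 15.4026; b·c/n = 250·14/534 = 6.5543
OR_MH = (6.7500 + 15.4026) / (15.4620 + 6.5543) = 22.1526 / 22.0163 = 1.00619

1.006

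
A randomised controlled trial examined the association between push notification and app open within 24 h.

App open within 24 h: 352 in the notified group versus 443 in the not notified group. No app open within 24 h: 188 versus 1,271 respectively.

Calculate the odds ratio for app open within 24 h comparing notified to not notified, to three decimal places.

5.372

From the description: a = 352, b = 188, c = 443, d = 1271.
OR = (a·d)/(b·c) = (352 × 1271) / (188 × 443) = 447392 / 83284 = 5.37188
The odds of app open within 24 h are about 5.37 times as high in the notified group.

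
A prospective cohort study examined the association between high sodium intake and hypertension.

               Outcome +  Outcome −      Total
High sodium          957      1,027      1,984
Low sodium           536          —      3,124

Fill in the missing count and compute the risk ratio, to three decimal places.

The missing cell is in the unexposed row: 3124 − 536 = 2588.
So a = 957, b = 1027, c = 536, d = 2588.
RR = [a/(a+b)] / [c/(c+d)] = (957/1984) / (536/3124) = 0.48236/0.17157 = 2.81136

2.811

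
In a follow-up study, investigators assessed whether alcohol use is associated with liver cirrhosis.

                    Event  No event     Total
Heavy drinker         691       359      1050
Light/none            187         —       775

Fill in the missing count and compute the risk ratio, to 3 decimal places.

The missing cell is in the unexposed row: 775 − 187 = 588.
So a = 691, b = 359, c = 187, d = 588.
RR = [a/(a+b)] / [c/(c+d)] = (691/1050) / (187/775) = 0.65810/0.24129 = 2.72740

2.727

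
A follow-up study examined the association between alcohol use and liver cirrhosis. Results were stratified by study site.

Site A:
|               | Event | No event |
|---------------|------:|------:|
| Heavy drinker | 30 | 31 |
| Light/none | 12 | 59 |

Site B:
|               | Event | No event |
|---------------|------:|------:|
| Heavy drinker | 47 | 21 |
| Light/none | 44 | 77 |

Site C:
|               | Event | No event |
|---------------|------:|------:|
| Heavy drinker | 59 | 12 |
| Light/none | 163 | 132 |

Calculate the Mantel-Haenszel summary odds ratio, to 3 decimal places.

OR_MH = Σ(aᵢdᵢ/nᵢ) / Σ(bᵢcᵢ/nᵢ), where nᵢ is the stratum total.
Stratum 1 (Site A): n = 132; a·d/n = 30·59/132 = 13.4091; b·c/n = 31·12/132 = 2.8182
Stratum 2 (Site B): n = 189; a·d/n = 47·77/189 = 19.1481; b·c/n = 21·44/189 = 4.8889
Stratum 3 (Site C): n = 366; a·d/n = 59·132/366 = 21.2787; b·c/n = 12·163/366 = 5.3443
OR_MH = (13.4091 + 19.1481 + 21.2787) / (2.8182 + 4.8889 + 5.3443) = 53.8359 / 13.0513 = 4.12494

4.125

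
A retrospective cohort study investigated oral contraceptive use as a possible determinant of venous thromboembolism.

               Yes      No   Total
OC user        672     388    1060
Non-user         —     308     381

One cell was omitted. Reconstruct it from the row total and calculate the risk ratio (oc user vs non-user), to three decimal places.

3.309

The missing cell is in the unexposed row: 381 − 308 = 73.
So a = 672, b = 388, c = 73, d = 308.
RR = [a/(a+b)] / [c/(c+d)] = (672/1060) / (73/381) = 0.63396/0.19160 = 3.30876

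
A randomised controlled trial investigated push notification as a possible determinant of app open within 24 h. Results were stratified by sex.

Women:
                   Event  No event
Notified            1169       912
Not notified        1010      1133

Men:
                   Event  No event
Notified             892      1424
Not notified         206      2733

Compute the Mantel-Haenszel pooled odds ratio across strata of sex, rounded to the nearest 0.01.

2.84

OR_MH = Σ(aᵢdᵢ/nᵢ) / Σ(bᵢcᵢ/nᵢ), where nᵢ is the stratum total.
Stratum 1 (Women): n = 4224; a·d/n = 1169·1133/4224 = 313.5599; b·c/n = 912·1010/4224 = 218.0682
Stratum 2 (Men): n = 5255; a·d/n = 892·2733/5255 = 463.9079; b·c/n = 1424·206/5255 = 55.8219
OR_MH = (313.5599 + 463.9079) / (218.0682 + 55.8219) = 777.4678 / 273.8901 = 2.83861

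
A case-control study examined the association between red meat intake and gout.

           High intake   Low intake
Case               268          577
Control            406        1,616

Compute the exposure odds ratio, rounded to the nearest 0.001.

Reading the table with exposure as columns: a = 268 (High intake, case), b = 406 (High intake, non-case), c = 577 (Low intake, case), d = 1616.
OR = (a·d)/(b·c) = (268 × 1616) / (406 × 577) = 433088 / 234262 = 1.84873
The odds of gout are about 1.85 times as high in the high intake group.

1.849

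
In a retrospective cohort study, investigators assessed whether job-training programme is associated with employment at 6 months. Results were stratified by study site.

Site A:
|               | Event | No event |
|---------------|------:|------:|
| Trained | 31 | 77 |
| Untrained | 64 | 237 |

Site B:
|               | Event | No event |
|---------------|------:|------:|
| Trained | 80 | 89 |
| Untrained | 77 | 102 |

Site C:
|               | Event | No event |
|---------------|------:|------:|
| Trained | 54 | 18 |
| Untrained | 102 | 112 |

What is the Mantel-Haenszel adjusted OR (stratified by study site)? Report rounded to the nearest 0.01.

1.64

OR_MH = Σ(aᵢdᵢ/nᵢ) / Σ(bᵢcᵢ/nᵢ), where nᵢ is the stratum total.
Stratum 1 (Site A): n = 409; a·d/n = 31·237/409 = 17.9633; b·c/n = 77·64/409 = 12.0489
Stratum 2 (Site B): n = 348; a·d/n = 80·102/348 = 23.4483; b·c/n = 89·77/348 = 19.6925
Stratum 3 (Site C): n = 286; a·d/n = 54·112/286 = 21.1469; b·c/n = 18·102/286 = 6.4196
OR_MH = (17.9633 + 23.4483 + 21.1469) / (12.0489 + 19.6925 + 6.4196) = 62.5585 / 38.1610 = 1.63933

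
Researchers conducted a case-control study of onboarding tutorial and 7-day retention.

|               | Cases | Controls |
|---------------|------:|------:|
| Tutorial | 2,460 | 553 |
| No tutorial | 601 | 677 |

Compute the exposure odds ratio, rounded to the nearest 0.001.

Cells: a = 2460, b = 553, c = 601, d = 677.
OR = (a·d)/(b·c) = (2460 × 677) / (553 × 601) = 1665420 / 332353 = 5.01100
The odds of 7-day retention are about 5.01 times as high in the tutorial group.

5.011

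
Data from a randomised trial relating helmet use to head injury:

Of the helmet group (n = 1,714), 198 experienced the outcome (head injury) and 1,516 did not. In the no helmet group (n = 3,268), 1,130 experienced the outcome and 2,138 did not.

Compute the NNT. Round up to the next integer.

5

Risk in treated group = 198/1714 = 0.11552; risk in control = 1130/3268 = 0.34578.
Absolute risk reduction = 0.34578 − 0.11552 = 0.23026
NNT = 1 / ARR = 1 / 0.23026 = 4.343 → round up → 5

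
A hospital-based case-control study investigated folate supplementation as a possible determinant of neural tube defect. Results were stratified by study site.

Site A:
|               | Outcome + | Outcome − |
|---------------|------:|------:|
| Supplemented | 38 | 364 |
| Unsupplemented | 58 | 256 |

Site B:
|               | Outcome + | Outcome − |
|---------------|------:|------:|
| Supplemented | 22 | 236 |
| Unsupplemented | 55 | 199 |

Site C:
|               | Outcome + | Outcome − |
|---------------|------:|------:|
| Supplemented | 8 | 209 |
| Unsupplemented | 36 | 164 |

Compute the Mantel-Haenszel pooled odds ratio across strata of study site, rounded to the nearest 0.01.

0.35

OR_MH = Σ(aᵢdᵢ/nᵢ) / Σ(bᵢcᵢ/nᵢ), where nᵢ is the stratum total.
Stratum 1 (Site A): n = 716; a·d/n = 38·256/716 = 13.5866; b·c/n = 364·58/716 = 29.4860
Stratum 2 (Site B): n = 512; a·d/n = 22·199/512 = 8.5508; b·c/n = 236·55/512 = 25.3516
Stratum 3 (Site C): n = 417; a·d/n = 8·164/417 = 3.1463; b·c/n = 209·36/417 = 18.0432
OR_MH = (13.5866 + 8.5508 + 3.1463) / (29.4860 + 25.3516 + 18.0432) = 25.2837 / 72.8808 = 0.34692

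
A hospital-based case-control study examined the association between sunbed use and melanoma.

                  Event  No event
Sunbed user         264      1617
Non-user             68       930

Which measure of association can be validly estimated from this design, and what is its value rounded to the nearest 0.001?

2.233

Cells: a = 264, b = 1617, c = 68, d = 930.
This is a hospital-based case-control study: participants were sampled on outcome status, so risks in the source population cannot be estimated directly — relative risk is not valid here. The odds ratio is the appropriate measure.
OR = (a·d)/(b·c) = (264 × 930) / (1617 × 68) = 245520 / 109956 = 2.23289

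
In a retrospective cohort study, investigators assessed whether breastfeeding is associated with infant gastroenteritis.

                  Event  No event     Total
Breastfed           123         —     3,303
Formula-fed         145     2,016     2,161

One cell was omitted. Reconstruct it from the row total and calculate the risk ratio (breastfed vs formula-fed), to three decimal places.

0.555

The missing cell is in the exposed row: 3303 − 123 = 3180.
So a = 123, b = 3180, c = 145, d = 2016.
RR = [a/(a+b)] / [c/(c+d)] = (123/3303) / (145/2161) = 0.03724/0.06710 = 0.55499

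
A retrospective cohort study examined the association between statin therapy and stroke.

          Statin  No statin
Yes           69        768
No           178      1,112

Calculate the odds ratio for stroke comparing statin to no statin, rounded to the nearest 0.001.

Reading the table with exposure as columns: a = 69 (Statin, case), b = 178 (Statin, non-case), c = 768 (No statin, case), d = 1112.
OR = (a·d)/(b·c) = (69 × 1112) / (178 × 768) = 76728 / 136704 = 0.56127
Exposure is associated with lower odds of stroke (OR = 0.56 < 1).

0.561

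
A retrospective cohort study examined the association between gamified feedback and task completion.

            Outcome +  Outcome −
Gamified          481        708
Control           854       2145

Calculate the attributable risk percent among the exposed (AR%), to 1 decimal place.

29.6

Cells: a = 481, b = 708, c = 854, d = 2145.
Risk in exposed = 481/1189 = 0.40454; risk in unexposed = 854/2999 = 0.28476.
RR = 0.40454/0.28476 = 1.42063
AR% = (RR − 1)/RR × 100 = (1.42063 − 1)/1.42063 × 100 = 29.6088%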